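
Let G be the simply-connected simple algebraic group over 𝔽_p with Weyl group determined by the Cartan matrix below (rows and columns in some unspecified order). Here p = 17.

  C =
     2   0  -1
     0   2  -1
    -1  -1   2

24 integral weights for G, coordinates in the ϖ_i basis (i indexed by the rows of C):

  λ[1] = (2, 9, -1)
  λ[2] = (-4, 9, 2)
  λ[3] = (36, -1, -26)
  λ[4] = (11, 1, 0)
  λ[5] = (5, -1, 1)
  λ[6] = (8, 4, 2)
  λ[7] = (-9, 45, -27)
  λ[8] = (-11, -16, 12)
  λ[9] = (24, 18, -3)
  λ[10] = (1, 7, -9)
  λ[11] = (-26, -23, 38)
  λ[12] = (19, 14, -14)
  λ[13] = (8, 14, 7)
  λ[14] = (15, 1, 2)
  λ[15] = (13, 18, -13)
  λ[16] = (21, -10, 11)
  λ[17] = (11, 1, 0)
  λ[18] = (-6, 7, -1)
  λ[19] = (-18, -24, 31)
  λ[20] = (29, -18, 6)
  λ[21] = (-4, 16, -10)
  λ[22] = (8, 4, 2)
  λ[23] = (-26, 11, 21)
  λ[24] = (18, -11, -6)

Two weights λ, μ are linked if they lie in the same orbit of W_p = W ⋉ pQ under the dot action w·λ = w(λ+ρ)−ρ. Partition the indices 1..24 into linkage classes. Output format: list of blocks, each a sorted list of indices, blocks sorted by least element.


Type A_3, rank 3, |W|=24; reorder rows/cols to standard.

Ā_17 reps of the 24 weights (A_3, coords as presented):

    λ_1+ρ ↦ (3, 10, 0)
    λ_2+ρ ↦ (3, 10, 0)
    λ_3+ρ ↦ (0, 3, 5)
    λ_4+ρ ↦ (12, 2, 1)
    λ_5+ρ ↦ (6, 0, 2)
    λ_6+ρ ↦ (9, 5, 3)
    λ_7+ρ ↦ (9, 5, 3)
    λ_8+ρ ↦ (2, 3, 10)
    λ_9+ρ ↦ (6, 0, 2)
    λ_10+ρ ↦ (6, 0, 2)
    λ_11+ρ ↦ (0, 3, 5)
    λ_12+ρ ↦ (2, 3, 10)
    λ_13+ρ ↦ (6, 0, 2)
    λ_14+ρ ↦ (12, 2, 1)
    λ_15+ρ ↦ (2, 3, 10)
    λ_16+ρ ↦ (0, 3, 5)
    λ_17+ρ ↦ (12, 2, 1)
    λ_18+ρ ↦ (0, 3, 5)
    λ_19+ρ ↦ (6, 0, 2)
    λ_20+ρ ↦ (3, 10, 0)
    λ_21+ρ ↦ (9, 5, 3)
    λ_22+ρ ↦ (9, 5, 3)
    λ_23+ρ ↦ (0, 3, 5)
    λ_24+ρ ↦ (2, 3, 10)

Grouping the 24 weights by Ā_17-representative: 6 linkage classes.

[[1, 2, 20], [3, 11, 16, 18, 23], [4, 14, 17], [5, 9, 10, 13, 19], [6, 7, 21, 22], [8, 12, 15, 24]]


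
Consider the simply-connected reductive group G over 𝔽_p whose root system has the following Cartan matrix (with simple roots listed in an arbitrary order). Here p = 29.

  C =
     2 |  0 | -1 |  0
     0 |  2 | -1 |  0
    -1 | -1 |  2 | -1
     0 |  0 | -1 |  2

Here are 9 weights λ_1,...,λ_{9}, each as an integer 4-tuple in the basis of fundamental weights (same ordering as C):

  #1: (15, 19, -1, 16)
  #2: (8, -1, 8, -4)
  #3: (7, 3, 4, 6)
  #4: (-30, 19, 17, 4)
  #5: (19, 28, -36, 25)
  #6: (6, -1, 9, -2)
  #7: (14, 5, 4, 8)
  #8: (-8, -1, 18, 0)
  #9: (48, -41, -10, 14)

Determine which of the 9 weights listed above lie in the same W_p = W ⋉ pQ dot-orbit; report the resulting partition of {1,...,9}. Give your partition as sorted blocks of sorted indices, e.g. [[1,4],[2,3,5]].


Dynkin diagram of C (from the 6 off-diagonal −1 entries): D_4.

Ā_29 reps of the 9 weights (D_4, coords as presented):

  λ_1 → (8, 4, 5, 7) · λ_2 → (9, 0, 6, 3) · λ_3 → (8, 4, 5, 7) · λ_4 → (9, 0, 6, 3) · λ_5 → (9, 0, 6, 3) · λ_6 → (7, 0, 9, 1) · λ_7 → (9, 0, 6, 3) · λ_8 → (7, 0, 9, 1) · λ_9 → (9, 0, 6, 3)

Partition of {1..9} into 3 W_29-dot-orbits:

[[1, 3], [2, 4, 5, 7, 9], [6, 8]]


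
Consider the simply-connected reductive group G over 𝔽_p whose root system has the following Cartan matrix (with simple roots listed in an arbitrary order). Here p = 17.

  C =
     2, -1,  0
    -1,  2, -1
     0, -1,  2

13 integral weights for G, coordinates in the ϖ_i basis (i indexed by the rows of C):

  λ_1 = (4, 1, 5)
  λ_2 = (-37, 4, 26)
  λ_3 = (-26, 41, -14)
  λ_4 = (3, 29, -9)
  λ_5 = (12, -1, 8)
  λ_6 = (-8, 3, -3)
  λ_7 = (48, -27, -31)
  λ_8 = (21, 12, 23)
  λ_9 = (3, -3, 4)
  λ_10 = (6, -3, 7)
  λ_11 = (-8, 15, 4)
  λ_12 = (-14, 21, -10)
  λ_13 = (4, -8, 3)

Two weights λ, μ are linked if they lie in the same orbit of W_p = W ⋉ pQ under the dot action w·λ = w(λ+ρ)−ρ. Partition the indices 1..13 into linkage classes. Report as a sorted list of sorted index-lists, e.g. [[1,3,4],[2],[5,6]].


Cartan matrix: type A_3 (|W|=24); un-permuting the 3 rows.

Ā_17 reps of the 13 weights (A_3, coords as presented):

  [1] (5, 2, 6);  [2] (2, 2, 3);  [3] (8, 0, 4);  [4] (8, 0, 4);  [5] (8, 0, 4);  [6] (2, 2, 3);  [7] (5, 2, 6);  [8] (3, 9, 1);  [9] (2, 2, 3);  [10] (5, 2, 6);  [11] (3, 9, 1);  [12] (8, 0, 4);  [13] (2, 2, 3)

The 13 indices split into 4 linkage classes (same alcove rep ⇔ same W_17-dot-orbit):

[[1, 7, 10], [2, 6, 9, 13], [3, 4, 5, 12], [8, 11]]


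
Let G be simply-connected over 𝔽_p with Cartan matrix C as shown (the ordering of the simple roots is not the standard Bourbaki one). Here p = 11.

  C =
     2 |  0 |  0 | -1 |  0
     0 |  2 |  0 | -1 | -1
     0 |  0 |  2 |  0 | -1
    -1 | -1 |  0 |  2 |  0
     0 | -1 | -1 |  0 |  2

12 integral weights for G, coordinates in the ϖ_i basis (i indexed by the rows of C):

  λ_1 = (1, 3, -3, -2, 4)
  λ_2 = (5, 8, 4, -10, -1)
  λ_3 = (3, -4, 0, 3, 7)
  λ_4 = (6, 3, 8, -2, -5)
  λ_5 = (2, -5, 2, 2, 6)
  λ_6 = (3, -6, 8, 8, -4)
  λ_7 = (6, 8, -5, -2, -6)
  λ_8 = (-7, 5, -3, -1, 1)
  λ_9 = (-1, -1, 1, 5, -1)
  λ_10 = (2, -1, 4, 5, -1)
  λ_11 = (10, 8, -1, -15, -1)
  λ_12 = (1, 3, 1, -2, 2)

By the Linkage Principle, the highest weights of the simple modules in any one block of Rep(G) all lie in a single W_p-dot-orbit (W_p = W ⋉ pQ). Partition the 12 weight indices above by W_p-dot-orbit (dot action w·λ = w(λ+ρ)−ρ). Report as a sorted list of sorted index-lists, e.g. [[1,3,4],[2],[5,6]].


Root system A_5: the 5×5 matrix C matches after relabeling.

W_11-reps of the 12 weights in Ā_11 (same 5-coord order as C):

  λ_1+ρ ↦ (1, 3, 2, 1, 3) · λ_2+ρ ↦ (0, 0, 2, 6, 0) · λ_3+ρ ↦ (1, 3, 2, 1, 3) · λ_4+ρ ↦ (2, 1, 1, 0, 3) · λ_5+ρ ↦ (1, 3, 2, 1, 3) · λ_6+ρ ↦ (1, 3, 2, 1, 3) · λ_7+ρ ↦ (2, 1, 1, 0, 3) · λ_8+ρ ↦ (0, 0, 2, 6, 0) · λ_9+ρ ↦ (0, 0, 2, 6, 0) · λ_10+ρ ↦ (0, 0, 2, 6, 0) · λ_11+ρ ↦ (0, 0, 2, 6, 0) · λ_12+ρ ↦ (1, 3, 2, 1, 3)

These 12 weights hit 3 W_11-dot-orbits; sizes (5, 5, 2):

[[1, 3, 5, 6, 12], [2, 8, 9, 10, 11], [4, 7]]


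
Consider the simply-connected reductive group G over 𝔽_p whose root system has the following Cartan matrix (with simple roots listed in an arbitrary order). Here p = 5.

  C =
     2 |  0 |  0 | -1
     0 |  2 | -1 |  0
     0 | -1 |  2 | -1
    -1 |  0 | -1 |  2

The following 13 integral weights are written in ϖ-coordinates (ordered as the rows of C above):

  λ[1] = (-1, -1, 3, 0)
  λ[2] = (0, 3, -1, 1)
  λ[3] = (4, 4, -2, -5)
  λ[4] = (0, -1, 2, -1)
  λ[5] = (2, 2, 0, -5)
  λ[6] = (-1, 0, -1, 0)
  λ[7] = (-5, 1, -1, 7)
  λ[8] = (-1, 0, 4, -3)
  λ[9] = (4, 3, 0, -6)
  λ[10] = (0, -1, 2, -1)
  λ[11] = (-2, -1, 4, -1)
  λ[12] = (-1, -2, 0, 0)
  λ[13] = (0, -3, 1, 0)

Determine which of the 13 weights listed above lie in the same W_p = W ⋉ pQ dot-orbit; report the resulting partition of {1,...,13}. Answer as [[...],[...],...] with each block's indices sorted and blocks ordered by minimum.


A_4 Cartan matrix, 4 simple roots permuted; ρ=(1,1,1,1).

Ā_5 reps of the 13 weights (A_4, coords as presented):

  [1] (0, 0, 4, 1) · [2] (1, 2, 0, 1) · [3] (0, 0, 4, 1) · [4] (1, 0, 3, 0) · [5] (1, 0, 3, 0) · [6] (0, 1, 0, 1) · [7] (1, 0, 3, 0) · [8] (1, 0, 3, 0) · [9] (0, 0, 4, 1) · [10] (1, 0, 3, 0) · [11] (0, 0, 4, 1) · [12] (0, 1, 0, 1) · [13] (1, 2, 0, 1)

Partition of {1..13} into 4 W_5-dot-orbits:

[[1, 3, 9, 11], [2, 13], [4, 5, 7, 8, 10], [6, 12]]


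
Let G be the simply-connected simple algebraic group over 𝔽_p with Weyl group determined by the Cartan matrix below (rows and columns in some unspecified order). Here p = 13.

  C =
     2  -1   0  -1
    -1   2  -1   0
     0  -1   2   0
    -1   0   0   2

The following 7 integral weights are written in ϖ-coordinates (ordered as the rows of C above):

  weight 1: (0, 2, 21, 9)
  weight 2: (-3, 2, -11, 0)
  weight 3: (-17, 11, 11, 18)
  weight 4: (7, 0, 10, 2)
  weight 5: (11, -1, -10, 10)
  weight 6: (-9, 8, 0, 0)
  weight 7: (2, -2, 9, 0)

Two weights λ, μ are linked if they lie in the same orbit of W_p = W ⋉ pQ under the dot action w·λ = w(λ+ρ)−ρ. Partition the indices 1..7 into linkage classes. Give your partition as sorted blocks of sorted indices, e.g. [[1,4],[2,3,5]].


Type A_4, rank 4, |W|=120; reorder rows/cols to standard.

Folding the 7 weights λ_j+ρ into Ā_13 (reps in the given 4-coord order):

  λ_1+ρ ↦ (2, 1, 9, 1) · λ_2+ρ ↦ (1, 1, 1, 7) · λ_3+ρ ↦ (1, 1, 1, 7) · λ_4+ρ ↦ (1, 1, 1, 7) · λ_5+ρ ↦ (2, 1, 9, 1) · λ_6+ρ ↦ (1, 1, 1, 7) · λ_7+ρ ↦ (2, 1, 9, 1)

The 7 indices split into 2 linkage classes (same alcove rep ⇔ same W_13-dot-orbit):

[[1, 5, 7], [2, 3, 4, 6]]


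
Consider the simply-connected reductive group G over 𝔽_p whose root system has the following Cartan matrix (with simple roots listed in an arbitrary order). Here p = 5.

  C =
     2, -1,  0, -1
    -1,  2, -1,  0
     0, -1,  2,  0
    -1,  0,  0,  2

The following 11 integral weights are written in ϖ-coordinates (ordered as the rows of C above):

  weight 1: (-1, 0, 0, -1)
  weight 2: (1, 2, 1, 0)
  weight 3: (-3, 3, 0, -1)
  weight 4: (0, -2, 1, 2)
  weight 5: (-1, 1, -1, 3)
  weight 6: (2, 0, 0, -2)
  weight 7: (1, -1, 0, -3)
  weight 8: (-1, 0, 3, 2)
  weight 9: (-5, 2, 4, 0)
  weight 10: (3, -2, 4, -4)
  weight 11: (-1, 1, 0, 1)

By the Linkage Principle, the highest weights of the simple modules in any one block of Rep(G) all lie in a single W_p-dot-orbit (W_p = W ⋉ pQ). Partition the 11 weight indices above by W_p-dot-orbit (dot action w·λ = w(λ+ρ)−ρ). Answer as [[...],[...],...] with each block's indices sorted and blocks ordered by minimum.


Cartan matrix: type A_4 (|W|=120); un-permuting the 4 rows.

Each λ_j+ρ reduced to Ā_5; 4-tuples below use C's row order:

    λ_1 → (0, 1, 1, 0)
    λ_2 → (0, 2, 1, 2)
    λ_3 → (0, 2, 1, 2)
    λ_4 → (0, 1, 1, 3)
    λ_5 → (0, 1, 1, 3)
    λ_6 → (2, 1, 1, 1)
    λ_7 → (0, 0, 1, 2)
    λ_8 → (0, 1, 1, 0)
    λ_9 → (0, 1, 1, 0)
    λ_10 → (0, 1, 1, 0)
    λ_11 → (0, 2, 1, 2)

The 11 indices split into 5 linkage classes (same alcove rep ⇔ same W_5-dot-orbit):

[[1, 8, 9, 10], [2, 3, 11], [4, 5], [6], [7]]


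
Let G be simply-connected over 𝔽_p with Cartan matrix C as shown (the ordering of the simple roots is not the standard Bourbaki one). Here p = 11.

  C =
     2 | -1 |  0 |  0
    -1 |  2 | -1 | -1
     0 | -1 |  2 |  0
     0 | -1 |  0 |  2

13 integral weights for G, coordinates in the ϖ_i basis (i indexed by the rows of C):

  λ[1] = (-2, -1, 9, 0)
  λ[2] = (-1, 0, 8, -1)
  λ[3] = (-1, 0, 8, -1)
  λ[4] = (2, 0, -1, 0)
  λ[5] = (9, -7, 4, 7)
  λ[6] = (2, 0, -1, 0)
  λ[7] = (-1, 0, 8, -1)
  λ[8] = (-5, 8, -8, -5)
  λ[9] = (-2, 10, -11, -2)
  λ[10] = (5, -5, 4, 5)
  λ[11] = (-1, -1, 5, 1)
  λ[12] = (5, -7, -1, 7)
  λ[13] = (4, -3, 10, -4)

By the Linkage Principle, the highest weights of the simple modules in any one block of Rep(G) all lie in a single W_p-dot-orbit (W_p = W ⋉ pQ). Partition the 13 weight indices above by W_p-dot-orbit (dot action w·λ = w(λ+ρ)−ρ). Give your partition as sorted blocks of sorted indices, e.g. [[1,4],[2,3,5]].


Cartan matrix: type D_4 (|W|=192); un-permuting the 4 rows.

Alcove-folded reps (p=11, 13 weights, presented ϖ-order):

  λ_1 → (0, 1, 9, 0)
  λ_2 → (0, 1, 9, 0)
  λ_3 → (0, 1, 9, 0)
  λ_4 → (3, 1, 0, 1)
  λ_5 → (3, 1, 0, 1)
  λ_6 → (3, 1, 0, 1)
  λ_7 → (0, 1, 9, 0)
  λ_8 → (2, 2, 1, 2)
  λ_9 → (0, 1, 9, 0)
  λ_10 → (2, 2, 1, 2)
  λ_11 → (0, 0, 6, 2)
  λ_12 → (0, 0, 6, 2)
  λ_13 → (0, 0, 6, 2)

Linkage partition of the 13 weights (4 classes, p=11):

[[1, 2, 3, 7, 9], [4, 5, 6], [8, 10], [11, 12, 13]]


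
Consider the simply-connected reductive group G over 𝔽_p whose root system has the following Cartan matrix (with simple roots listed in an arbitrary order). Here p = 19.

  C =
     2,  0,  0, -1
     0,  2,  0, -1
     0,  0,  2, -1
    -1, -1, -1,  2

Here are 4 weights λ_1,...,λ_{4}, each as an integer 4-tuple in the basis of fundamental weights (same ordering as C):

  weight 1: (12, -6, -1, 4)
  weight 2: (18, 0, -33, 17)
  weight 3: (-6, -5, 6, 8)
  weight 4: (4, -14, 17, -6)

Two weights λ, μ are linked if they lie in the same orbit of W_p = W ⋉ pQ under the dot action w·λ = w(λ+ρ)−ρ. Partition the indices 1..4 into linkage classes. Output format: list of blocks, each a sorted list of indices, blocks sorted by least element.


C ↔ D_4 under row/col permutation; |W(D_4)| = 192.

Each λ_j+ρ reduced to Ā_19; 4-tuples below use C's row order:

    1: (13, 5, 0, 0)
    2: (13, 5, 0, 0)
    3: (5, 4, 7, 0)
    4: (13, 5, 0, 0)

Linkage partition of the 4 weights (2 classes, p=19):

[[1, 2, 4], [3]]


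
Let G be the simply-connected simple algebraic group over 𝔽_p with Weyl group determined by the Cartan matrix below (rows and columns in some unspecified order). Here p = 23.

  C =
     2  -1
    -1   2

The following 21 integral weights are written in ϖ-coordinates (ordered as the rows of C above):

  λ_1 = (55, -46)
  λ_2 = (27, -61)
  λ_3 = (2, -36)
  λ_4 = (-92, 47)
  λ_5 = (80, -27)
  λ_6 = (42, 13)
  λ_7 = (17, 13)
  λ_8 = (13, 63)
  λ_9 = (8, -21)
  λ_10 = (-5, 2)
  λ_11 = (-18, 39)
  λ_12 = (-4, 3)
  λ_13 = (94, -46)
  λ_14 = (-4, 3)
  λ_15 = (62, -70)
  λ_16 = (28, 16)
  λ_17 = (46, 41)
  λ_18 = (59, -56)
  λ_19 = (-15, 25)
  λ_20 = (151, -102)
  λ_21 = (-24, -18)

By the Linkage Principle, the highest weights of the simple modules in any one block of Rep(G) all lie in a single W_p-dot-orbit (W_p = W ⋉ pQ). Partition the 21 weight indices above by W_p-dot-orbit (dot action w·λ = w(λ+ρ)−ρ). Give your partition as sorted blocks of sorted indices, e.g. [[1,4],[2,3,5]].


C ↔ A_2 under row/col permutation; |W(A_2)| = 6.

λ_j+ρ reflected into Ā_23 (⟨·,θ^∨⟩≤23); 2-tuples as given:

  1: (12, 10) · 2: (9, 5) · 3: (11, 9) · 4: (1, 2) · 5: (11, 9) · 6: (11, 9) · 7: (9, 5) · 8: (9, 5) · 9: (11, 9) · 10: (3, 1) · 11: (0, 6) · 12: (3, 1) · 13: (3, 1) · 14: (3, 1) · 15: (0, 6) · 16: (0, 6) · 17: (3, 1) · 18: (9, 5) · 19: (11, 9) · 20: (9, 5) · 21: (0, 6)

These 21 weights hit 6 W_23-dot-orbits; sizes (1, 5, 5, 1, 5, 4):

[[1], [2, 7, 8, 18, 20], [3, 5, 6, 9, 19], [4], [10, 12, 13, 14, 17], [11, 15, 16, 21]]


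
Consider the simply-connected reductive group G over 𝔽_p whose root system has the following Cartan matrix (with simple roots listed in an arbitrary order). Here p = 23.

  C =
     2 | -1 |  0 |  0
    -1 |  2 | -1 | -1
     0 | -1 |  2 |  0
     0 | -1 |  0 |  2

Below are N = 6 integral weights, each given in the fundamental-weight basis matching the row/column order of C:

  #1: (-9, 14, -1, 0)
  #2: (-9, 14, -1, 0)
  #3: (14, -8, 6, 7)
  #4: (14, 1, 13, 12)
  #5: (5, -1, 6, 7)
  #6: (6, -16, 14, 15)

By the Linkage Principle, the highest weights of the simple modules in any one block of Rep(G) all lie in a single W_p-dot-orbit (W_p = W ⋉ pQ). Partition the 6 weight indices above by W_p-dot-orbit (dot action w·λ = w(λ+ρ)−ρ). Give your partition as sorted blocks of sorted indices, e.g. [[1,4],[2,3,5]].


Cartan matrix: type D_4 (|W|=192); un-permuting the 4 rows.

λ_j+ρ reflected into Ā_23 (⟨·,θ^∨⟩≤23); 4-tuples as given:

  [1] (8, 7, 0, 1) · [2] (8, 7, 0, 1) · [3] (8, 7, 0, 1) · [4] (6, 0, 7, 8) · [5] (6, 0, 7, 8) · [6] (8, 7, 0, 1)

The 6 indices split into 2 linkage classes (same alcove rep ⇔ same W_23-dot-orbit):

[[1, 2, 3, 6], [4, 5]]


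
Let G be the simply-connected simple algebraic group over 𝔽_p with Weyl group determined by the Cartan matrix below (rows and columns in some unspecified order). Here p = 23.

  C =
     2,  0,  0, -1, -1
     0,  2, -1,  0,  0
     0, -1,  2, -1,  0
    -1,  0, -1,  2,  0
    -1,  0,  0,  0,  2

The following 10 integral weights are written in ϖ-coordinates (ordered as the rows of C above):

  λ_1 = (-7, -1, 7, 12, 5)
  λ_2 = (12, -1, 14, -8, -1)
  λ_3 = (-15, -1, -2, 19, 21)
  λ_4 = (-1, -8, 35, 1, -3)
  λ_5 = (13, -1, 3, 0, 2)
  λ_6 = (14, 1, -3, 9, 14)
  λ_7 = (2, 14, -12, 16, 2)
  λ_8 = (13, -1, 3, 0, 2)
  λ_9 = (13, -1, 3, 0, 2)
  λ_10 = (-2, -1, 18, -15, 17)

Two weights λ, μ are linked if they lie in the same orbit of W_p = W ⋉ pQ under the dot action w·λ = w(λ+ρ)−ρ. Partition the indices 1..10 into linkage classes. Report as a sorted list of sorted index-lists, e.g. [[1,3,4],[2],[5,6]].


Root system A_5: the 5×5 matrix C matches after relabeling.

Alcove-folded reps (p=23, 10 weights, presented ϖ-order):

  [1] (6, 0, 8, 7, 0)
  [2] (6, 0, 8, 7, 0)
  [3] (14, 0, 4, 1, 3)
  [4] (6, 0, 8, 7, 0)
  [5] (14, 0, 4, 1, 3)
  [6] (6, 0, 8, 7, 0)
  [7] (2, 0, 11, 6, 1)
  [8] (14, 0, 4, 1, 3)
  [9] (14, 0, 4, 1, 3)
  [10] (14, 0, 4, 1, 3)

The 10 indices split into 3 linkage classes (same alcove rep ⇔ same W_23-dot-orbit):

[[1, 2, 4, 6], [3, 5, 8, 9, 10], [7]]


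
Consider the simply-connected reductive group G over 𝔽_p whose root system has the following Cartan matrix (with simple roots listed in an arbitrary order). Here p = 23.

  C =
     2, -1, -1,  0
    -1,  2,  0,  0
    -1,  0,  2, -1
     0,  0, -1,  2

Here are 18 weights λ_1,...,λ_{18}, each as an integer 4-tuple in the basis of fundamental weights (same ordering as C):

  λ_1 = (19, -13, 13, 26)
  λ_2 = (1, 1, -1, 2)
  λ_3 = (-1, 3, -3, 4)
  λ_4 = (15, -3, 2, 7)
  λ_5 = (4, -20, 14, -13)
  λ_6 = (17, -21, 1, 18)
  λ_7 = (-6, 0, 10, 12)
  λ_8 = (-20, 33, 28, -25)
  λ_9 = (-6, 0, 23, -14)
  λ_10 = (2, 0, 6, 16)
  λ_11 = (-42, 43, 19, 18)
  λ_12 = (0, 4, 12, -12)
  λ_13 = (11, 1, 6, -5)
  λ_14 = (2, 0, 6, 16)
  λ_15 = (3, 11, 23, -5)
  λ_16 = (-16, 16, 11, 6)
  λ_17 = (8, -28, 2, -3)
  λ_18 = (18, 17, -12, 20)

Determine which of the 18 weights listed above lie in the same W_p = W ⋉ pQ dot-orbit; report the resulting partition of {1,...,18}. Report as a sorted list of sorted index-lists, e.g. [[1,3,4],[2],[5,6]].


Dynkin diagram of C (from the 6 off-diagonal −1 entries): A_4.

Each λ_j+ρ reduced to Ā_23; 4-tuples below use C's row order:

  1: (3, 5, 11, 1) · 2: (2, 2, 0, 3) · 3: (2, 2, 0, 3) · 4: (12, 2, 3, 4) · 5: (3, 5, 11, 1) · 6: (2, 2, 0, 3) · 7: (1, 3, 6, 12) · 8: (1, 5, 2, 11) · 9: (1, 3, 6, 12) · 10: (1, 3, 6, 12) · 11: (2, 2, 0, 3) · 12: (1, 5, 2, 11) · 13: (12, 2, 3, 4) · 14: (1, 3, 6, 12) · 15: (1, 3, 6, 12) · 16: (12, 2, 3, 4) · 17: (1, 5, 2, 11) · 18: (1, 5, 2, 11)

These 18 weights hit 5 W_23-dot-orbits; sizes (2, 4, 3, 5, 4):

[[1, 5], [2, 3, 6, 11], [4, 13, 16], [7, 9, 10, 14, 15], [8, 12, 17, 18]]


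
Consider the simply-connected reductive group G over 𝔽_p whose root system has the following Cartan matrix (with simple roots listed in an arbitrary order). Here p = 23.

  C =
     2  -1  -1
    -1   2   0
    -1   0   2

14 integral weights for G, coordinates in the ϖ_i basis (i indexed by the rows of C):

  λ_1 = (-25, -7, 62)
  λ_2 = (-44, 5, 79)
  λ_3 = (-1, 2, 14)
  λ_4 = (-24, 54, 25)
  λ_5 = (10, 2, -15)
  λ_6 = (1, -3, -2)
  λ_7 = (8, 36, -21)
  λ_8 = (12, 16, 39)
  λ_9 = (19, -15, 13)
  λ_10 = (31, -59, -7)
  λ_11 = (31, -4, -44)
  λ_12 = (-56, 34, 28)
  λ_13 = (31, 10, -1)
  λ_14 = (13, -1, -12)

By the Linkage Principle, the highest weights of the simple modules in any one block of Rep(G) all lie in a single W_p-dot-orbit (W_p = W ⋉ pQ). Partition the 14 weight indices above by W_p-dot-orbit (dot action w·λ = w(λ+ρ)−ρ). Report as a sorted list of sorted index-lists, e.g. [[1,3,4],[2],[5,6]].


Cartan matrix: type A_3 (|W|=24); un-permuting the 3 rows.

λ_j+ρ reflected into Ā_23 (⟨·,θ^∨⟩≤23); 3-tuples as given:

  1: (6, 1, 10) · 2: (6, 3, 3) · 3: (0, 3, 15) · 4: (3, 0, 11) · 5: (3, 0, 11) · 6: (1, 1, 0) · 7: (3, 0, 11) · 8: (6, 1, 10) · 9: (6, 3, 3) · 10: (6, 3, 3) · 11: (6, 3, 3) · 12: (6, 3, 3) · 13: (3, 0, 11) · 14: (3, 0, 11)

These 14 weights hit 5 W_23-dot-orbits; sizes (2, 5, 1, 5, 1):

[[1, 8], [2, 9, 10, 11, 12], [3], [4, 5, 7, 13, 14], [6]]


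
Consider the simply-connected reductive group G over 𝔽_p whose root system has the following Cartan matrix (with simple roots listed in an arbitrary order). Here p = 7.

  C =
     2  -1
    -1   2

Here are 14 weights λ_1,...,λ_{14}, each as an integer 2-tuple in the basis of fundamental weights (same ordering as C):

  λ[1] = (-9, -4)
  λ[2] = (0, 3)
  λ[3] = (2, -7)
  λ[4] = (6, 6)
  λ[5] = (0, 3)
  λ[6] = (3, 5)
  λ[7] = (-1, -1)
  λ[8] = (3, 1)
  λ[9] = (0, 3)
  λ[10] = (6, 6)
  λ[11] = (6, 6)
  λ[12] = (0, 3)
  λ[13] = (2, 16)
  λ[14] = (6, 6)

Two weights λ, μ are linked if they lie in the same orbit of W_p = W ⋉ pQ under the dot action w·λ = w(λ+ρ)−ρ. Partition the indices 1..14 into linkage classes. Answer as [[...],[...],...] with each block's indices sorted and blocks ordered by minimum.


C ↔ A_2 under row/col permutation; |W(A_2)| = 6.

Folding the 14 weights λ_j+ρ into Ā_7 (reps in the given 2-coord order):

  λ_1+ρ ↦ (1, 3) · λ_2+ρ ↦ (1, 4) · λ_3+ρ ↦ (3, 3) · λ_4+ρ ↦ (0, 0) · λ_5+ρ ↦ (1, 4) · λ_6+ρ ↦ (1, 3) · λ_7+ρ ↦ (0, 0) · λ_8+ρ ↦ (4, 2) · λ_9+ρ ↦ (1, 4) · λ_10+ρ ↦ (0, 0) · λ_11+ρ ↦ (0, 0) · λ_12+ρ ↦ (1, 4) · λ_13+ρ ↦ (1, 3) · λ_14+ρ ↦ (0, 0)

These 14 weights hit 5 W_7-dot-orbits; sizes (3, 4, 1, 5, 1):

[[1, 6, 13], [2, 5, 9, 12], [3], [4, 7, 10, 11, 14], [8]]


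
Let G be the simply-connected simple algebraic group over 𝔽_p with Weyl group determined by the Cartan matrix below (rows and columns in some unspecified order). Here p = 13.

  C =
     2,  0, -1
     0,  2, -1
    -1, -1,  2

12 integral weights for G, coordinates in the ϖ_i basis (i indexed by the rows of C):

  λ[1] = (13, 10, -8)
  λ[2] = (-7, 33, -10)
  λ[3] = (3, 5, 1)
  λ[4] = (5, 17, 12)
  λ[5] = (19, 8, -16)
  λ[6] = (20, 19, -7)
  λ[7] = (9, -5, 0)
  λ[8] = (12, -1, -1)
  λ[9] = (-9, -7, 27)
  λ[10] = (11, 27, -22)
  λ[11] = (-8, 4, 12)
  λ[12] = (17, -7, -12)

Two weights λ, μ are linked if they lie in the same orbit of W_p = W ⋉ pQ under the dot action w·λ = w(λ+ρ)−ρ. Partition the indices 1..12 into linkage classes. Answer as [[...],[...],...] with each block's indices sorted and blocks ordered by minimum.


Root system A_3: the 3×3 matrix C matches after relabeling.

Each λ_j+ρ reduced to Ā_13; 3-tuples below use C's row order:

  λ_1 → (2, 1, 6) · λ_2 → (4, 6, 2) · λ_3 → (4, 6, 2) · λ_4 → (2, 0, 6) · λ_5 → (2, 1, 6) · λ_6 → (2, 1, 6) · λ_7 → (7, 1, 3) · λ_8 → (13, 0, 0) · λ_9 → (4, 6, 2) · λ_10 → (4, 6, 2) · λ_11 → (2, 0, 6) · λ_12 → (4, 6, 2)

The 12 indices split into 5 linkage classes (same alcove rep ⇔ same W_13-dot-orbit):

[[1, 5, 6], [2, 3, 9, 10, 12], [4, 11], [7], [8]]


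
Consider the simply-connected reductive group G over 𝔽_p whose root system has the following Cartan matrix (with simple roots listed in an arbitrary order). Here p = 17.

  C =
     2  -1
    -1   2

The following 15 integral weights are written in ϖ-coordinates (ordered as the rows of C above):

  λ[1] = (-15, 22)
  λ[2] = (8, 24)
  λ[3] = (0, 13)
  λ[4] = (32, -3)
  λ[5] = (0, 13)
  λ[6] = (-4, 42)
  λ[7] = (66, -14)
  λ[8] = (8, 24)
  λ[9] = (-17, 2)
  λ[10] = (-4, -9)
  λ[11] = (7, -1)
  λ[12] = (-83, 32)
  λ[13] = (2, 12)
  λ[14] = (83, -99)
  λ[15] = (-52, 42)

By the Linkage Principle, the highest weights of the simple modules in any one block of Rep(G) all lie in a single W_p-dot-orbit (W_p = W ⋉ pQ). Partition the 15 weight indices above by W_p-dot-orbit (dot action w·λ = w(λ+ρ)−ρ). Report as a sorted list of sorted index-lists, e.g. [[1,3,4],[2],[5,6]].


Root system A_2: the 2×2 matrix C matches after relabeling.

Each λ_j+ρ reduced to Ā_17; 2-tuples below use C's row order:

  λ_1 → (8, 3);  λ_2 → (8, 0);  λ_3 → (1, 14);  λ_4 → (1, 14);  λ_5 → (1, 14);  λ_6 → (8, 3);  λ_7 → (3, 13);  λ_8 → (8, 0);  λ_9 → (3, 13);  λ_10 → (8, 3);  λ_11 → (8, 0);  λ_12 → (1, 14);  λ_13 → (3, 13);  λ_14 → (3, 13);  λ_15 → (8, 0)

Partition of {1..15} into 4 W_17-dot-orbits:

[[1, 6, 10], [2, 8, 11, 15], [3, 4, 5, 12], [7, 9, 13, 14]]


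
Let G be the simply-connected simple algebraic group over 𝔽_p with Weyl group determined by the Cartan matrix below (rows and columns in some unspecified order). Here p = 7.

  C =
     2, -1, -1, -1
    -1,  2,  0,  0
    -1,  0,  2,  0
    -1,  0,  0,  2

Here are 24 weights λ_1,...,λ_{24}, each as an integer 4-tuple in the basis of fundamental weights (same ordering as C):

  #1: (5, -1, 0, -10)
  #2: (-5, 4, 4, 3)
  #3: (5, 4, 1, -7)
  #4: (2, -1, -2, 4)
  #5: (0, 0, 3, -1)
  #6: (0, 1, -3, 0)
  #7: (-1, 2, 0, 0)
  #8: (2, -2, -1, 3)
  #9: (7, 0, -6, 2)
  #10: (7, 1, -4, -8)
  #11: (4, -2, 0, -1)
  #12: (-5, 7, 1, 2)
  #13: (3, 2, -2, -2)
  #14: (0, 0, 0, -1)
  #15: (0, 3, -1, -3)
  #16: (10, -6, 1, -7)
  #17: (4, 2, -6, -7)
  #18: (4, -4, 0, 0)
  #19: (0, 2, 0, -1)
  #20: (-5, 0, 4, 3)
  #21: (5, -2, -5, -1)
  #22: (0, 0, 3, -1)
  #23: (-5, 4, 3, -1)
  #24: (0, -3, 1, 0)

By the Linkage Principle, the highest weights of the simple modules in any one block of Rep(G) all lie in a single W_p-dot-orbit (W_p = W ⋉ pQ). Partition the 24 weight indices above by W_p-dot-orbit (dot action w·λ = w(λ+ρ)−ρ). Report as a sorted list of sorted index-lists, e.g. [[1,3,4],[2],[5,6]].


Type D_4, rank 4, |W|=192; reorder rows/cols to standard.

Each λ_j+ρ reduced to Ā_7; 4-tuples below use C's row order:

  λ_1 → (0, 1, 0, 4) · λ_2 → (1, 1, 1, 0) · λ_3 → (1, 1, 4, 0) · λ_4 → (0, 1, 0, 4) · λ_5 → (1, 1, 4, 0) · λ_6 → (1, 1, 1, 0) · λ_7 → (0, 3, 1, 1) · λ_8 → (0, 1, 0, 4) · λ_9 → (0, 3, 1, 1) · λ_10 → (0, 1, 0, 4) · λ_11 → (1, 1, 1, 0) · λ_12 → (1, 3, 1, 0) · λ_13 → (0, 3, 1, 1) · λ_14 → (1, 1, 1, 0) · λ_15 → (0, 3, 1, 1) · λ_16 → (1, 1, 4, 0) · λ_17 → (1, 3, 1, 0) · λ_18 → (0, 3, 1, 1) · λ_19 → (1, 3, 1, 0) · λ_20 → (1, 3, 1, 0) · λ_21 → (1, 1, 4, 0) · λ_22 → (1, 1, 4, 0) · λ_23 → (0, 1, 0, 4) · λ_24 → (1, 1, 1, 0)

5 distinct reps among the 24 weights ⇒ 5 W_7-linkage classes:

[[1, 4, 8, 10, 23], [2, 6, 11, 14, 24], [3, 5, 16, 21, 22], [7, 9, 13, 15, 18], [12, 17, 19, 20]]


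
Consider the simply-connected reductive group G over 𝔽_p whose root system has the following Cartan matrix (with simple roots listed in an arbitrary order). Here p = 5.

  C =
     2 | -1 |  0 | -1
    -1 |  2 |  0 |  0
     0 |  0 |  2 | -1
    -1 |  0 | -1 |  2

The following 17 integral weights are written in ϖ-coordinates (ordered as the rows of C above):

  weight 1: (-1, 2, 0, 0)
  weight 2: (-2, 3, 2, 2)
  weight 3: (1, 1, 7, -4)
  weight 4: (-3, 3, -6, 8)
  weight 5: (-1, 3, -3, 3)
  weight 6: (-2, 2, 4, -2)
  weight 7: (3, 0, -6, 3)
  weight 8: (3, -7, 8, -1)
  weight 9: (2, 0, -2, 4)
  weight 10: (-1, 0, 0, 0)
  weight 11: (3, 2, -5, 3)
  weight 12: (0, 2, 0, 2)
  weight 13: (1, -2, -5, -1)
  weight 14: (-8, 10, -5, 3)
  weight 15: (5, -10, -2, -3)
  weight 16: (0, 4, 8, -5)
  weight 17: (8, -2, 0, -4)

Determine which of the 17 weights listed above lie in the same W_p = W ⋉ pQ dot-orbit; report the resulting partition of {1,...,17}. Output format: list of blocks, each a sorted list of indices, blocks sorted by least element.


Cartan matrix: type A_4 (|W|=120); un-permuting the 4 rows.

Alcove-folded reps (p=5, 17 weights, presented ϖ-order):

  [1] (0, 3, 1, 1) · [2] (0, 1, 1, 1) · [3] (2, 1, 1, 0) · [4] (1, 2, 0, 1) · [5] (0, 1, 1, 1) · [6] (1, 0, 2, 1) · [7] (0, 3, 0, 1) · [8] (1, 0, 2, 1) · [9] (0, 1, 1, 1) · [10] (0, 1, 1, 1) · [11] (1, 2, 0, 1) · [12] (1, 0, 2, 1) · [13] (1, 2, 0, 1) · [14] (1, 0, 2, 1) · [15] (0, 1, 1, 1) · [16] (0, 3, 0, 1) · [17] (1, 2, 0, 1)

6 distinct reps among the 17 weights ⇒ 6 W_5-linkage classes:

[[1], [2, 5, 9, 10, 15], [3], [4, 11, 13, 17], [6, 8, 12, 14], [7, 16]]


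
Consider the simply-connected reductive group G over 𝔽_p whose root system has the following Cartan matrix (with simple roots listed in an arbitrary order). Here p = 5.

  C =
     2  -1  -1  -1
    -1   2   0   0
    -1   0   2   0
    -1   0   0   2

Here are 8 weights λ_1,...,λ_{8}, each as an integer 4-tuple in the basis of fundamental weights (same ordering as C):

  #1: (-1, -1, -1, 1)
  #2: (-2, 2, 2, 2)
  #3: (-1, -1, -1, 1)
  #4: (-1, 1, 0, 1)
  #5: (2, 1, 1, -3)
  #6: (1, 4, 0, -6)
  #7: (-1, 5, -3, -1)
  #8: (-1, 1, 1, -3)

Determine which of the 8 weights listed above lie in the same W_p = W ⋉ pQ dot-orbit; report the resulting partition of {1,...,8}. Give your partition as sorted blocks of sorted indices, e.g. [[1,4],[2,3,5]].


Cartan matrix: type D_4 (|W|=192); un-permuting the 4 rows.

Ā_5 reps of the 8 weights (D_4, coords as presented):

    [1] (0, 0, 0, 2)
    [2] (2, 0, 0, 0)
    [3] (0, 0, 0, 2)
    [4] (0, 2, 1, 2)
    [5] (2, 0, 0, 0)
    [6] (2, 0, 0, 0)
    [7] (0, 3, 1, 1)
    [8] (2, 0, 0, 0)

Grouping the 8 weights by Ā_5-representative: 4 linkage classes.

[[1, 3], [2, 5, 6, 8], [4], [7]]


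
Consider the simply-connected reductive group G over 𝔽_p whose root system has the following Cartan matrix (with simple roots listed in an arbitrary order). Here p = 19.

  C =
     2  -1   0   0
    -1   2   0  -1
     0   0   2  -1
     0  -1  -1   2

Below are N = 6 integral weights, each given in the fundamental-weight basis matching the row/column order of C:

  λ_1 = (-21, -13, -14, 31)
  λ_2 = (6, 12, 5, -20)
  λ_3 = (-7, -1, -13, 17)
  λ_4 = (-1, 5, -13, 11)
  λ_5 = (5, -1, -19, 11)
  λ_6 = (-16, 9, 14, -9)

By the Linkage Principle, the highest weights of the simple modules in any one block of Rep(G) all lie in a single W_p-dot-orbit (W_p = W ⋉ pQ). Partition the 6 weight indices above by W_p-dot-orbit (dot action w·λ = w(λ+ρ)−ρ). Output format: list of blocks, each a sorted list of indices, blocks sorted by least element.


Dynkin diagram of C (from the 6 off-diagonal −1 entries): A_4.

W_19-reps of the 6 weights in Ā_19 (same 4-coord order as C):

    [1] (0, 6, 12, 0)
    [2] (0, 6, 12, 0)
    [3] (0, 6, 12, 0)
    [4] (0, 6, 12, 0)
    [5] (0, 6, 12, 0)
    [6] (2, 8, 2, 5)

2 distinct reps among the 6 weights ⇒ 2 W_19-linkage classes:

[[1, 2, 3, 4, 5], [6]]


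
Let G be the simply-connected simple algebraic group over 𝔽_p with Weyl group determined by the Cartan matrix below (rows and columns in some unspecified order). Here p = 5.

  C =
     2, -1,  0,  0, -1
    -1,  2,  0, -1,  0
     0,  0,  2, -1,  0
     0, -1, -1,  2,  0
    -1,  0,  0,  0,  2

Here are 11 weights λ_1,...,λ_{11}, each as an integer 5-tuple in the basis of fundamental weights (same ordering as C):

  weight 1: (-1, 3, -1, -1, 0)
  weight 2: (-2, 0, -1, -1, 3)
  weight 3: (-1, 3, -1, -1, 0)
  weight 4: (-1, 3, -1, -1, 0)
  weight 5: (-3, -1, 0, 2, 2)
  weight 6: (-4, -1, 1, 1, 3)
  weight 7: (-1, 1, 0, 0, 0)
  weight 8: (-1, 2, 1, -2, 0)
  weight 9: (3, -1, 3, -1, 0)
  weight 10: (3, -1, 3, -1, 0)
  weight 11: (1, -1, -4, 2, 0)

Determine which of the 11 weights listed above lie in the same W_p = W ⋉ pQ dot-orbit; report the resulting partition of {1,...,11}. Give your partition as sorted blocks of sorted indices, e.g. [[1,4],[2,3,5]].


Dynkin diagram of C (from the 8 off-diagonal −1 entries): A_5.

W_5-reps of the 11 weights in Ā_5 (same 5-coord order as C):

  λ_1 → (0, 4, 0, 0, 1) · λ_2 → (1, 0, 0, 0, 3) · λ_3 → (0, 4, 0, 0, 1) · λ_4 → (0, 4, 0, 0, 1) · λ_5 → (0, 2, 1, 1, 1) · λ_6 → (0, 2, 1, 1, 1) · λ_7 → (0, 2, 1, 1, 1) · λ_8 → (0, 2, 1, 1, 1) · λ_9 → (1, 0, 0, 0, 3) · λ_10 → (1, 0, 0, 0, 3) · λ_11 → (2, 0, 2, 0, 0)

The 11 indices split into 4 linkage classes (same alcove rep ⇔ same W_5-dot-orbit):

[[1, 3, 4], [2, 9, 10], [5, 6, 7, 8], [11]]


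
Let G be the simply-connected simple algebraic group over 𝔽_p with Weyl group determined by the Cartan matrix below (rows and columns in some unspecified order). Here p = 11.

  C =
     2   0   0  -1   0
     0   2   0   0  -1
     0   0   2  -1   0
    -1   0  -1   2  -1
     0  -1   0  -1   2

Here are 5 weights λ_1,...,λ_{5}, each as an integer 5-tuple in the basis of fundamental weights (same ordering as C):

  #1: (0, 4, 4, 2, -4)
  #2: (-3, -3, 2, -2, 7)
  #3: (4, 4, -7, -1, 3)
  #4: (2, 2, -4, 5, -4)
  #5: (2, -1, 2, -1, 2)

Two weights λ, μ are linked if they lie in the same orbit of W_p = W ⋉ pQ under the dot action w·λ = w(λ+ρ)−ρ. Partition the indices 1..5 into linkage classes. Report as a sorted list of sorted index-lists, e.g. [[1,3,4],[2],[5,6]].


Root system D_5: the 5×5 matrix C matches after relabeling.

λ_j+ρ reflected into Ā_11 (⟨·,θ^∨⟩≤11); 5-tuples as given:

    [1] (1, 2, 5, 0, 0)
    [2] (1, 2, 0, 2, 1)
    [3] (1, 2, 0, 2, 1)
    [4] (3, 0, 3, 0, 2)
    [5] (3, 0, 3, 0, 2)

Linkage partition of the 5 weights (3 classes, p=11):

[[1], [2, 3], [4, 5]]


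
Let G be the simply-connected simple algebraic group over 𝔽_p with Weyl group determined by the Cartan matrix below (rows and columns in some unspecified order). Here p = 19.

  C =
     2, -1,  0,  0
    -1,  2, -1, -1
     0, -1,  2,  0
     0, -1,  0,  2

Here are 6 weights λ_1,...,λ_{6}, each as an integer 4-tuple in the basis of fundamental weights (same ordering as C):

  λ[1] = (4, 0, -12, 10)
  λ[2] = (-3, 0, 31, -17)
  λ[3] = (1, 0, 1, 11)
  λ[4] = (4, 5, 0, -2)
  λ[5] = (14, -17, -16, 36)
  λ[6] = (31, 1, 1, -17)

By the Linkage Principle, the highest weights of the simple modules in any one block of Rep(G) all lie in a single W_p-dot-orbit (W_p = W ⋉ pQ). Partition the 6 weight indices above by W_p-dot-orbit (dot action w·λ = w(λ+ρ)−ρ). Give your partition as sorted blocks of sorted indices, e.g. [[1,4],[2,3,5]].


Cartan matrix: type D_4 (|W|=192); un-permuting the 4 rows.

Ā_19 reps of the 6 weights (D_4, coords as presented):

  1: (5, 5, 1, 1);  2: (2, 1, 2, 12);  3: (2, 1, 2, 12);  4: (5, 5, 1, 1);  5: (2, 1, 2, 12);  6: (2, 1, 2, 12)

Grouping the 6 weights by Ā_19-representative: 2 linkage classes.

[[1, 4], [2, 3, 5, 6]]


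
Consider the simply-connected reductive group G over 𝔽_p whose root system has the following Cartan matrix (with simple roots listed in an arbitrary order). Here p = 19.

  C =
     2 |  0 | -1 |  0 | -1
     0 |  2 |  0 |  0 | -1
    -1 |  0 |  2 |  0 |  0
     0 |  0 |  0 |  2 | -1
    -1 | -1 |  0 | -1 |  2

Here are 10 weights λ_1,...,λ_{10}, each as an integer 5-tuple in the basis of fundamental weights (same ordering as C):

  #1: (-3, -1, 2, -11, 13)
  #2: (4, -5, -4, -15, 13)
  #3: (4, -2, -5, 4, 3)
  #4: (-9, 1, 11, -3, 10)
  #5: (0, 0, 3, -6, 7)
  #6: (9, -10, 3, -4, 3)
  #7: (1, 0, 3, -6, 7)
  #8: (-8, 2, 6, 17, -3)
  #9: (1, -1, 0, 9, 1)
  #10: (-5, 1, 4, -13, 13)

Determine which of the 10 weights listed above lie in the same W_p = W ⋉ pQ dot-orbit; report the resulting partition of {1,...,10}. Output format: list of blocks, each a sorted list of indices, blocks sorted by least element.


C ↔ D_5 under row/col permutation; |W(D_5)| = 1920.

W_19-reps of the 10 weights in Ā_19 (same 5-coord order as C):

  [1] (2, 0, 1, 10, 2)
  [2] (2, 0, 1, 10, 2)
  [3] (1, 1, 4, 5, 3)
  [4] (1, 2, 4, 2, 1)
  [5] (1, 1, 4, 5, 3)
  [6] (1, 1, 4, 5, 3)
  [7] (1, 1, 4, 5, 3)
  [8] (0, 6, 2, 9, 1)
  [9] (2, 0, 1, 10, 2)
  [10] (2, 0, 1, 10, 2)

Grouping the 10 weights by Ā_19-representative: 4 linkage classes.

[[1, 2, 9, 10], [3, 5, 6, 7], [4], [8]]


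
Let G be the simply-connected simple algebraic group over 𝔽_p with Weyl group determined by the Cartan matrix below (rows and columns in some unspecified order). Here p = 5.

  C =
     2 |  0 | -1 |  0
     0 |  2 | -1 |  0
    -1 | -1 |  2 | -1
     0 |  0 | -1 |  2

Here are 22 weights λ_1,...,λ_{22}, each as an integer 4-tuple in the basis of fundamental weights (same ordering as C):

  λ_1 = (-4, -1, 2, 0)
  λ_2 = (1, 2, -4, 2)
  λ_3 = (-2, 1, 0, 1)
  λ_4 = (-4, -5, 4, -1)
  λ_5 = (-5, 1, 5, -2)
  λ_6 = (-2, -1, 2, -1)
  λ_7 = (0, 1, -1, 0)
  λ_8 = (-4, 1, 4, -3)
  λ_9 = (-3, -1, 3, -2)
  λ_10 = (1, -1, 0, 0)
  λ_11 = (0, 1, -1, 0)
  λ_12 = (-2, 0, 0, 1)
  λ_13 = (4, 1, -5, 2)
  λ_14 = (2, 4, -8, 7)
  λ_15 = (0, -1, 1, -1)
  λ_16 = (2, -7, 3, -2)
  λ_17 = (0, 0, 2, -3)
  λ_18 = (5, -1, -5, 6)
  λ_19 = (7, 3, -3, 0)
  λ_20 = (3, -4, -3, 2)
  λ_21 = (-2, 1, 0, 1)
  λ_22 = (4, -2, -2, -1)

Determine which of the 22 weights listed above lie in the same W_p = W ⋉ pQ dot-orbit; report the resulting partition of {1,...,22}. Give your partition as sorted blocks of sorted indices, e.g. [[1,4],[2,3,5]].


Cartan matrix: type D_4 (|W|=192); un-permuting the 4 rows.

Each λ_j+ρ reduced to Ā_5; 4-tuples below use C's row order:

  1: (3, 0, 0, 1);  2: (1, 0, 2, 0);  3: (1, 2, 0, 2);  4: (1, 2, 0, 2);  5: (1, 1, 0, 2);  6: (1, 0, 2, 0);  7: (1, 2, 0, 1);  8: (1, 0, 2, 0);  9: (2, 0, 1, 1);  10: (2, 0, 1, 1);  11: (1, 2, 0, 1);  12: (1, 1, 0, 2);  13: (1, 2, 0, 1);  14: (1, 1, 0, 2);  15: (1, 0, 2, 0);  16: (1, 2, 0, 1);  17: (1, 1, 0, 2);  18: (2, 0, 1, 1);  19: (1, 1, 0, 2);  20: (1, 2, 0, 2);  21: (1, 2, 0, 2);  22: (2, 0, 1, 1)

Grouping the 22 weights by Ā_5-representative: 6 linkage classes.

[[1], [2, 6, 8, 15], [3, 4, 20, 21], [5, 12, 14, 17, 19], [7, 11, 13, 16], [9, 10, 18, 22]]


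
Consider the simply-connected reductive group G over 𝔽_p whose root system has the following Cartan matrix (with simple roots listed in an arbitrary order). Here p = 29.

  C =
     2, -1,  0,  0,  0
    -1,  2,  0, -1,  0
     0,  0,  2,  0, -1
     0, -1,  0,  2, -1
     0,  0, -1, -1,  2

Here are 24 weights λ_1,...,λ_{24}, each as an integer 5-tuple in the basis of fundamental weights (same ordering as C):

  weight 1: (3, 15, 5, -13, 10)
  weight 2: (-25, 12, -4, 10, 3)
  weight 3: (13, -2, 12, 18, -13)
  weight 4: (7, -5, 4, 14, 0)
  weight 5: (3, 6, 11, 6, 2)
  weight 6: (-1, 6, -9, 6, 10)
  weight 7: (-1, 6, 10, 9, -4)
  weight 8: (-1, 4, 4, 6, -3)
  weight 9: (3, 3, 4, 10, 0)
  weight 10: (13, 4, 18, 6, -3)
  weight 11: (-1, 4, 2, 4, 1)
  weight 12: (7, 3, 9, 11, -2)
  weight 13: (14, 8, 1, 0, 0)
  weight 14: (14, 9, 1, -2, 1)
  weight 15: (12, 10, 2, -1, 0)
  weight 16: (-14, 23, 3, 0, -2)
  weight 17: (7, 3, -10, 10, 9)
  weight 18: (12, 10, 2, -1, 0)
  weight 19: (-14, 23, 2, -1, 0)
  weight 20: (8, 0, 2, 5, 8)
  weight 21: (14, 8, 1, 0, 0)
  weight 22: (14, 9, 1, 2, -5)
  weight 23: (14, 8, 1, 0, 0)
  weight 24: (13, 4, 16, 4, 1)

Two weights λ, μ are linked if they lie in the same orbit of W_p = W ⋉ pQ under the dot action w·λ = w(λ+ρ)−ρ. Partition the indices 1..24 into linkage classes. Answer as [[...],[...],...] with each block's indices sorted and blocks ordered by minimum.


Type A_5, rank 5, |W|=720; reorder rows/cols to standard.

Each λ_j+ρ reduced to Ā_29; 5-tuples below use C's row order:

  λ_1 → (4, 4, 5, 11, 1);  λ_2 → (13, 11, 3, 0, 1);  λ_3 → (9, 1, 3, 6, 9);  λ_4 → (4, 4, 5, 11, 1);  λ_5 → (0, 7, 8, 7, 3);  λ_6 → (0, 7, 8, 7, 3);  λ_7 → (0, 7, 8, 7, 3);  λ_8 → (0, 5, 3, 5, 2);  λ_9 → (4, 4, 5, 11, 1);  λ_10 → (0, 5, 3, 5, 2);  λ_11 → (0, 5, 3, 5, 2);  λ_12 → (4, 4, 5, 11, 1);  λ_13 → (15, 9, 2, 1, 1);  λ_14 → (15, 9, 2, 1, 1);  λ_15 → (13, 11, 3, 0, 1);  λ_16 → (13, 11, 3, 0, 1);  λ_17 → (4, 4, 5, 11, 1);  λ_18 → (13, 11, 3, 0, 1);  λ_19 → (13, 11, 3, 0, 1);  λ_20 → (9, 1, 3, 6, 9);  λ_21 → (15, 9, 2, 1, 1);  λ_22 → (15, 9, 2, 1, 1);  λ_23 → (15, 9, 2, 1, 1);  λ_24 → (0, 5, 3, 5, 2)

These 24 weights hit 6 W_29-dot-orbits; sizes (5, 5, 2, 3, 4, 5):

[[1, 4, 9, 12, 17], [2, 15, 16, 18, 19], [3, 20], [5, 6, 7], [8, 10, 11, 24], [13, 14, 21, 22, 23]]


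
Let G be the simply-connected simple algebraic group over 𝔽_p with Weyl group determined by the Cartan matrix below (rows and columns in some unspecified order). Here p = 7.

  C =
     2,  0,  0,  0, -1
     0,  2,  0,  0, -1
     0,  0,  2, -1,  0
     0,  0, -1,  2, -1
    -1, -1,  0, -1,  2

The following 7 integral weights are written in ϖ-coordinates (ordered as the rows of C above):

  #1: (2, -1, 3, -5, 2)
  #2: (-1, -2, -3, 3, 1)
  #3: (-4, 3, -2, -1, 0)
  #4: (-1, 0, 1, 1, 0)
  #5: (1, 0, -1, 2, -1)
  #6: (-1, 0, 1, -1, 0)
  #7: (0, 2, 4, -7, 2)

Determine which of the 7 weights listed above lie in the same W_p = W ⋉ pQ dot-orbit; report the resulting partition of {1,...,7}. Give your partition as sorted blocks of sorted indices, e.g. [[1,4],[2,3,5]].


Dynkin diagram of C (from the 8 off-diagonal −1 entries): D_5.

Alcove-folded reps (p=7, 7 weights, presented ϖ-order):

  λ_1+ρ ↦ (2, 1, 0, 1, 0);  λ_2+ρ ↦ (0, 1, 2, 0, 1);  λ_3+ρ ↦ (0, 1, 2, 0, 1);  λ_4+ρ ↦ (0, 1, 2, 0, 1);  λ_5+ρ ↦ (2, 1, 0, 1, 0);  λ_6+ρ ↦ (0, 1, 2, 0, 1);  λ_7+ρ ↦ (2, 0, 1, 0, 1)

Linkage partition of the 7 weights (3 classes, p=7):

[[1, 5], [2, 3, 4, 6], [7]]
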